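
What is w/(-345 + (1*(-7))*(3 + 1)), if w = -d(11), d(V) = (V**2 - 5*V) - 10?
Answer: 56/373 ≈ 0.15013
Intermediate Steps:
d(V) = -10 + V**2 - 5*V
w = -56 (w = -(-10 + 11**2 - 5*11) = -(-10 + 121 - 55) = -1*56 = -56)
w/(-345 + (1*(-7))*(3 + 1)) = -56/(-345 + (1*(-7))*(3 + 1)) = -56/(-345 - 7*4) = -56/(-345 - 28) = -56/(-373) = -56*(-1/373) = 56/373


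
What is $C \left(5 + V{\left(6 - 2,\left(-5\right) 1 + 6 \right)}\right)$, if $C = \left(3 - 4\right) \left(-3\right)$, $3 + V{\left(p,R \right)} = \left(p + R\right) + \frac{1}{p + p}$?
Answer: $\frac{171}{8} \approx 21.375$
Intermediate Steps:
$V{\left(p,R \right)} = -3 + R + p + \frac{1}{2 p}$ ($V{\left(p,R \right)} = -3 + \left(\left(p + R\right) + \frac{1}{p + p}\right) = -3 + \left(\left(R + p\right) + \frac{1}{2 p}\right) = -3 + \left(R + p + \frac{1}{2 p}\right) = -3 + R + p + \frac{1}{2 p}$)
$C = 3$ ($C = \left(-1\right) \left(-3\right) = 3$)
$C \left(5 + V{\left(6 - 2,\left(-5\right) 1 + 6 \right)}\right) = 3 \left(5 + \left(-3 + \left(\left(-5\right) 1 + 6\right) + \left(6 - 2\right) + \frac{1}{2 \left(6 - 2\right)}\right)\right) = 3 \left(5 + \left(-3 + \left(-5 + 6\right) + 4 + \frac{1}{2 \cdot 4}\right)\right) = 3 \left(5 + \left(-3 + 1 + 4 + \frac{1}{2} \cdot \frac{1}{4}\right)\right) = 3 \left(5 + \left(-3 + 1 + 4 + \frac{1}{8}\right)\right) = 3 \left(5 + \frac{17}{8}\right) = 3 \cdot \frac{57}{8} = \frac{171}{8}$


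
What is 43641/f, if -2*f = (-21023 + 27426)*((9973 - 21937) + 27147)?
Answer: -9698/10801861 ≈ -0.00089781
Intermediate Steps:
f = -97216749/2 (f = -(-21023 + 27426)*((9973 - 21937) + 27147)/2 = -6403*(-11964 + 27147)/2 = -6403*15183/2 = -½*97216749 = -97216749/2 ≈ -4.8608e+7)
43641/f = 43641/(-97216749/2) = 43641*(-2/97216749) = -9698/10801861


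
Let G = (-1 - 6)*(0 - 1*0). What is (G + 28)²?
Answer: 784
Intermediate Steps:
G = 0 (G = -7*(0 + 0) = -7*0 = 0)
(G + 28)² = (0 + 28)² = 28² = 784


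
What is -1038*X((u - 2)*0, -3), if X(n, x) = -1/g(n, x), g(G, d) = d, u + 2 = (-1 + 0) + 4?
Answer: -346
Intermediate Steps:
u = 1 (u = -2 + ((-1 + 0) + 4) = -2 + (-1 + 4) = -2 + 3 = 1)
X(n, x) = -1/x
-1038*X((u - 2)*0, -3) = -(-1038)/(-3) = -(-1038)*(-1)/3 = -1038*1/3 = -346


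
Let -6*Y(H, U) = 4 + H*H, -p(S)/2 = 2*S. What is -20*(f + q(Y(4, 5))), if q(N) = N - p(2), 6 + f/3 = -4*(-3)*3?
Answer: -5680/3 ≈ -1893.3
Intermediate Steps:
f = 90 (f = -18 + 3*(-4*(-3)*3) = -18 + 3*(12*3) = -18 + 3*36 = -18 + 108 = 90)
p(S) = -4*S
Y(H, U) = -⅔ - H²/6 (Y(H, U) = -(4 + H*H)/6 = -(4 + H²)/6 = -⅔ - H²/6)
q(N) = 8 + N (q(N) = N - (-4)*2 = N - 1*(-8) = N + 8 = 8 + N)
-20*(f + q(Y(4, 5))) = -20*(90 + (8 + (-⅔ - ⅙*4²))) = -20*(90 + (8 + (-⅔ - ⅙*16))) = -20*(90 + (8 + (-⅔ - 8/3))) = -20*(90 + (8 - 10/3)) = -20*(90 + 14/3) = -20*284/3 = -5680/3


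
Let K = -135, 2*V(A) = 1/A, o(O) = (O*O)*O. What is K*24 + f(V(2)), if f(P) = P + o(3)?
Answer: -12851/4 ≈ -3212.8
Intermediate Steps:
o(O) = O**3 (o(O) = O**2*O = O**3)
V(A) = 1/(2*A)
f(P) = 27 + P (f(P) = P + 3**3 = P + 27 = 27 + P)
K*24 + f(V(2)) = -135*24 + (27 + (1/2)/2) = -3240 + (27 + (1/2)*(1/2)) = -3240 + (27 + 1/4) = -3240 + 109/4 = -12851/4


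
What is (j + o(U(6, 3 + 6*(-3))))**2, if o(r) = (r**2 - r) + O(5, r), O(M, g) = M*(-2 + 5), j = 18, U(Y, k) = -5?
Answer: 3969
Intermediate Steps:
O(M, g) = 3*M (O(M, g) = M*3 = 3*M)
o(r) = 15 + r**2 - r (o(r) = (r**2 - r) + 3*5 = (r**2 - r) + 15 = 15 + r**2 - r)
(j + o(U(6, 3 + 6*(-3))))**2 = (18 + (15 + (-5)**2 - 1*(-5)))**2 = (18 + (15 + 25 + 5))**2 = (18 + 45)**2 = 63**2 = 3969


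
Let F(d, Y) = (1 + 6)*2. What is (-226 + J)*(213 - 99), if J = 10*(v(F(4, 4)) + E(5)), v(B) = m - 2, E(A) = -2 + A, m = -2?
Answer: -26904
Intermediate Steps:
F(d, Y) = 14 (F(d, Y) = 7*2 = 14)
v(B) = -4 (v(B) = -2 - 2 = -4)
J = -10 (J = 10*(-4 + (-2 + 5)) = 10*(-4 + 3) = 10*(-1) = -10)
(-226 + J)*(213 - 99) = (-226 - 10)*(213 - 99) = -236*114 = -26904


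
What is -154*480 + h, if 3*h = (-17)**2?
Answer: -221471/3 ≈ -73824.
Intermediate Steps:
h = 289/3 (h = (1/3)*(-17)**2 = (1/3)*289 = 289/3 ≈ 96.333)
-154*480 + h = -154*480 + 289/3 = -73920 + 289/3 = -221471/3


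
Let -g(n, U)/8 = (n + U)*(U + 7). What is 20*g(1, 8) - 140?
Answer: -21740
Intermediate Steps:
g(n, U) = -8*(7 + U)*(U + n) (g(n, U) = -8*(n + U)*(U + 7) = -8*(U + n)*(7 + U) = -8*(7 + U)*(U + n))
20*g(1, 8) - 140 = 20*(-56*8 - 56*1 - 8*8**2 - 8*8*1) - 140 = 20*(-448 - 56 - 8*64 - 64) - 140 = 20*(-448 - 56 - 512 - 64) - 140 = 20*(-1080) - 140 = -21600 - 140 = -21740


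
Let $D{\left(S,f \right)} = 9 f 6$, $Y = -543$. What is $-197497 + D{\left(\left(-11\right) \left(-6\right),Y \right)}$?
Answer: $-226819$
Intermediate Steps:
$D{\left(S,f \right)} = 54 f$
$-197497 + D{\left(\left(-11\right) \left(-6\right),Y \right)} = -197497 + 54 \left(-543\right) = -197497 - 29322 = -226819$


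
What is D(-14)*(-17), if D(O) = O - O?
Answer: 0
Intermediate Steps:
D(O) = 0
D(-14)*(-17) = 0*(-17) = 0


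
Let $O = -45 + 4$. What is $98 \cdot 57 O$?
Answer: $-229026$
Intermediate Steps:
$O = -41$
$98 \cdot 57 O = 98 \cdot 57 \left(-41\right) = 5586 \left(-41\right) = -229026$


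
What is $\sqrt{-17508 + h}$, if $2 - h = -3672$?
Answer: $i \sqrt{13834} \approx 117.62 i$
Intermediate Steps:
$h = 3674$ ($h = 2 - -3672 = 2 + 3672 = 3674$)
$\sqrt{-17508 + h} = \sqrt{-17508 + 3674} = \sqrt{-13834} = i \sqrt{13834}$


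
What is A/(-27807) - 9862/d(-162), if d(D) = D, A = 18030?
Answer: 45218629/750789 ≈ 60.228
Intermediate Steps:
A/(-27807) - 9862/d(-162) = 18030/(-27807) - 9862/(-162) = 18030*(-1/27807) - 9862*(-1/162) = -6010/9269 + 4931/81 = 45218629/750789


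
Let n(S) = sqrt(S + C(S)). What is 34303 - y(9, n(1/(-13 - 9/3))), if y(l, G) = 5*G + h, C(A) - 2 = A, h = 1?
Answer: 34302 - 5*sqrt(30)/4 ≈ 34295.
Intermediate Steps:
C(A) = 2 + A
n(S) = sqrt(2 + 2*S) (n(S) = sqrt(S + (2 + S)) = sqrt(2 + 2*S))
y(l, G) = 1 + 5*G (y(l, G) = 5*G + 1 = 1 + 5*G)
34303 - y(9, n(1/(-13 - 9/3))) = 34303 - (1 + 5*sqrt(2 + 2/(-13 - 9/3))) = 34303 - (1 + 5*sqrt(2 + 2/(-13 - 9*1/3))) = 34303 - (1 + 5*sqrt(2 + 2/(-13 - 3))) = 34303 - (1 + 5*sqrt(2 + 2/(-16))) = 34303 - (1 + 5*sqrt(2 + 2*(-1/16))) = 34303 - (1 + 5*sqrt(2 - 1/8)) = 34303 - (1 + 5*sqrt(15/8)) = 34303 - (1 + 5*(sqrt(30)/4)) = 34303 - (1 + 5*sqrt(30)/4) = 34303 + (-1 - 5*sqrt(30)/4) = 34302 - 5*sqrt(30)/4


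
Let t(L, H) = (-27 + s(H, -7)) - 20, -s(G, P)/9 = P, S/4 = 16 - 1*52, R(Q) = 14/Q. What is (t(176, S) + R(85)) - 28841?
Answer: -2450111/85 ≈ -28825.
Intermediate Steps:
S = -144 (S = 4*(16 - 1*52) = 4*(16 - 52) = 4*(-36) = -144)
s(G, P) = -9*P
t(L, H) = 16 (t(L, H) = (-27 - 9*(-7)) - 20 = (-27 + 63) - 20 = 36 - 20 = 16)
(t(176, S) + R(85)) - 28841 = (16 + 14/85) - 28841 = 1374/85 - 28841 = -2450111/85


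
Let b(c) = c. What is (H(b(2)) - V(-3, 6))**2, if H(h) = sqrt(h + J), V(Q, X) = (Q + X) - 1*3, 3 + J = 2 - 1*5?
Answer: -4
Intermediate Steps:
J = -6 (J = -3 + (2 - 1*5) = -3 + (2 - 5) = -3 - 3 = -6)
V(Q, X) = -3 + Q + X (V(Q, X) = (Q + X) - 3 = -3 + Q + X)
H(h) = sqrt(-6 + h) (H(h) = sqrt(h - 6) = sqrt(-6 + h))
(H(b(2)) - V(-3, 6))**2 = (sqrt(-6 + 2) - (-3 - 3 + 6))**2 = (sqrt(-4) - 1*0)**2 = (2*I + 0)**2 = (2*I)**2 = -4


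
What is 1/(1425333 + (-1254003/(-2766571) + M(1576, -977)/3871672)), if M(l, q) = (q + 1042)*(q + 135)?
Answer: 5355627738356/7633555303031108641 ≈ 7.0159e-7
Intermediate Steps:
M(l, q) = (135 + q)*(1042 + q) (M(l, q) = (1042 + q)*(135 + q) = (135 + q)*(1042 + q))
1/(1425333 + (-1254003/(-2766571) + M(1576, -977)/3871672)) = 1/(1425333 + (-1254003/(-2766571) + (140670 + (-977)² + 1177*(-977))/3871672)) = 1/(1425333 + (-1254003*(-1/2766571) + (140670 + 954529 - 1149929)*(1/3871672))) = 1/(1425333 + (1254003/2766571 - 54730*1/3871672)) = 1/(1425333 + (1254003/2766571 - 27365/1935836)) = 1/(1425333 + 2351836936093/5355627738356) = 1/(7633555303031108641/5355627738356) = 5355627738356/7633555303031108641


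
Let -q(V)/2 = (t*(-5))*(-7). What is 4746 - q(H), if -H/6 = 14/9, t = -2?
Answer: 4606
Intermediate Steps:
H = -28/3 (H = -84/9 = -6*14/9 = -28/3 ≈ -9.3333)
q(V) = 140 (q(V) = -2*(-2*(-5))*(-7) = -20*(-7) = -2*(-70) = 140)
4746 - q(H) = 4746 - 1*140 = 4746 - 140 = 4606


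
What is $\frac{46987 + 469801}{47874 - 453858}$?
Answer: $- \frac{129197}{101496} \approx -1.2729$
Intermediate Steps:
$\frac{46987 + 469801}{47874 - 453858} = \frac{516788}{-405984} = 516788 \left(- \frac{1}{405984}\right) = - \frac{129197}{101496}$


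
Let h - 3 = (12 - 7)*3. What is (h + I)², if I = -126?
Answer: 11664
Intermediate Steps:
h = 18 (h = 3 + (12 - 7)*3 = 3 + 5*3 = 3 + 15 = 18)
(h + I)² = (18 - 126)² = (-108)² = 11664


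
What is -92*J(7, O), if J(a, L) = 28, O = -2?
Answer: -2576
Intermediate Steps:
-92*J(7, O) = -92*28 = -2576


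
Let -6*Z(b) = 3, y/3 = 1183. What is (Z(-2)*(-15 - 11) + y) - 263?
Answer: 3299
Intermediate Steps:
y = 3549 (y = 3*1183 = 3549)
Z(b) = -½ (Z(b) = -⅙*3 = -½)
(Z(-2)*(-15 - 11) + y) - 263 = (-(-15 - 11)/2 + 3549) - 263 = (-½*(-26) + 3549) - 263 = (13 + 3549) - 263 = 3562 - 263 = 3299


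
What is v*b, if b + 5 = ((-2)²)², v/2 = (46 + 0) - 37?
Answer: 198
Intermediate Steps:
v = 18 (v = 2*((46 + 0) - 37) = 2*(46 - 37) = 2*9 = 18)
b = 11 (b = -5 + ((-2)²)² = -5 + 4² = -5 + 16 = 11)
v*b = 18*11 = 198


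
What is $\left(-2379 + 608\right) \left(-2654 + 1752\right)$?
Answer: $1597442$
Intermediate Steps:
$\left(-2379 + 608\right) \left(-2654 + 1752\right) = \left(-1771\right) \left(-902\right) = 1597442$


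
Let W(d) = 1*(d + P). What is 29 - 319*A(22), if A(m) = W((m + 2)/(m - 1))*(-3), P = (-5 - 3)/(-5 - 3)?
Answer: 14558/7 ≈ 2079.7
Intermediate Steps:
P = 1 (P = -8/(-8) = -8*(-⅛) = 1)
W(d) = 1 + d (W(d) = 1*(d + 1) = 1*(1 + d) = 1 + d)
A(m) = -3 - 3*(2 + m)/(-1 + m) (A(m) = (1 + (m + 2)/(m - 1))*(-3) = (1 + (2 + m)/(-1 + m))*(-3) = -3 - 3*(2 + m)/(-1 + m))
29 - 319*A(22) = 29 - 957*(-1 - 2*22)/(-1 + 22) = 29 - 957*(-1 - 44)/21 = 29 - 957*(-45)/21 = 29 - 319*(-45/7) = 29 + 14355/7 = 14558/7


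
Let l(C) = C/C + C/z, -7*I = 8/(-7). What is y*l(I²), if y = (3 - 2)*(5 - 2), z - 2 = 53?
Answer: 396357/132055 ≈ 3.0015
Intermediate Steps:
I = 8/49 (I = -8/(7*(-7)) = -8*(-1)/(7*7) = -⅐*(-8/7) = 8/49 ≈ 0.16327)
z = 55 (z = 2 + 53 = 55)
l(C) = 1 + C/55 (l(C) = C/C + C/55 = 1 + C*(1/55) = 1 + C/55)
y = 3 (y = 1*3 = 3)
y*l(I²) = 3*(1 + (8/49)²/55) = 3*(1 + (1/55)*(64/2401)) = 3*(1 + 64/132055) = 3*(132119/132055) = 396357/132055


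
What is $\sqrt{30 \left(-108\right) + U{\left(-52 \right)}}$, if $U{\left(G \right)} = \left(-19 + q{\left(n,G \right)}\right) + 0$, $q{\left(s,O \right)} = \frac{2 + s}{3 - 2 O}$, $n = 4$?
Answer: $\frac{i \sqrt{37311649}}{107} \approx 57.087 i$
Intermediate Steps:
$q{\left(s,O \right)} = \frac{2 + s}{3 - 2 O}$
$U{\left(G \right)} = -19 - \frac{6}{-3 + 2 G}$ ($U{\left(G \right)} = \left(-19 + \frac{-2 - 4}{-3 + 2 G}\right) + 0 = \left(-19 + \frac{1}{-3 + 2 G} \left(-6\right)\right) + 0 = \left(-19 - \frac{6}{-3 + 2 G}\right) + 0 = -19 - \frac{6}{-3 + 2 G}$)
$\sqrt{30 \left(-108\right) + U{\left(-52 \right)}} = \sqrt{30 \left(-108\right) + \frac{51 - -1976}{-3 + 2 \left(-52\right)}} = \sqrt{-3240 + \frac{51 + 1976}{-3 - 104}} = \sqrt{-3240 + \frac{1}{-107} \cdot 2027} = \sqrt{-3240 - \frac{2027}{107}} = \sqrt{- \frac{348707}{107}} = \frac{i \sqrt{37311649}}{107}$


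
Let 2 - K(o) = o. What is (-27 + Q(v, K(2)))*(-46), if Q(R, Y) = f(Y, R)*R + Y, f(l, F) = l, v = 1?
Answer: 1242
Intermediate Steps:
K(o) = 2 - o
Q(R, Y) = Y + R*Y (Q(R, Y) = Y*R + Y = R*Y + Y = Y + R*Y)
(-27 + Q(v, K(2)))*(-46) = (-27 + (2 - 1*2)*(1 + 1))*(-46) = (-27 + (2 - 2)*2)*(-46) = (-27 + 0*2)*(-46) = (-27 + 0)*(-46) = -27*(-46) = 1242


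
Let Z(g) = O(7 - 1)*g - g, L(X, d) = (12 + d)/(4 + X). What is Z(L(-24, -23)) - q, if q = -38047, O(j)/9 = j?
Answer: 761523/20 ≈ 38076.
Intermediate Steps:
O(j) = 9*j
L(X, d) = (12 + d)/(4 + X)
Z(g) = 53*g (Z(g) = (9*(7 - 1))*g - g = (9*6)*g - g = 54*g - g = 53*g)
Z(L(-24, -23)) - q = 53*((12 - 23)/(4 - 24)) - 1*(-38047) = 53*(-11/(-20)) + 38047 = 53*(-1/20*(-11)) + 38047 = 53*(11/20) + 38047 = 583/20 + 38047 = 761523/20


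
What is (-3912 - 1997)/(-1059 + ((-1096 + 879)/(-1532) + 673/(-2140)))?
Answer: 1210783645/217029811 ≈ 5.5789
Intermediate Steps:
(-3912 - 1997)/(-1059 + ((-1096 + 879)/(-1532) + 673/(-2140))) = -5909/(-1059 + (-217*(-1/1532) + 673*(-1/2140))) = -5909/(-1059 + (217/1532 - 673/2140)) = -5909/(-1059 - 35416/204905) = -5909/(-217029811/204905) = -5909*(-204905/217029811) = 1210783645/217029811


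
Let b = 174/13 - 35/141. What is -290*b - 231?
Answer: -7406333/1833 ≈ -4040.6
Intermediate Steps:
b = 24079/1833 (b = 174*(1/13) - 35*1/141 = 174/13 - 35/141 = 24079/1833 ≈ 13.136)
-290*b - 231 = -290*24079/1833 - 231 = -6982910/1833 - 231 = -7406333/1833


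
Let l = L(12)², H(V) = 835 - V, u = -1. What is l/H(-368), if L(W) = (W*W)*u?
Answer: 6912/401 ≈ 17.237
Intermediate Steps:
L(W) = -W² (L(W) = (W*W)*(-1) = W²*(-1) = -W²)
l = 20736 (l = (-1*12²)² = (-1*144)² = (-144)² = 20736)
l/H(-368) = 20736/(835 - 1*(-368)) = 20736/(835 + 368) = 20736/1203 = 20736*(1/1203) = 6912/401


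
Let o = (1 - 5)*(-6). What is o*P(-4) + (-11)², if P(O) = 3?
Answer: 193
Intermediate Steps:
o = 24 (o = -4*(-6) = 24)
o*P(-4) + (-11)² = 24*3 + (-11)² = 72 + 121 = 193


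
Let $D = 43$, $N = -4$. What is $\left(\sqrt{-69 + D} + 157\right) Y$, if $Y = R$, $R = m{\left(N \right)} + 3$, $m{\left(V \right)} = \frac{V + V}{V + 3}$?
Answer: $1727 + 11 i \sqrt{26} \approx 1727.0 + 56.089 i$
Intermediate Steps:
$m{\left(V \right)} = \frac{2 V}{3 + V}$
$R = 11$ ($R = 2 \left(-4\right) \frac{1}{3 - 4} + 3 = 2 \left(-4\right) \frac{1}{-1} + 3 = 2 \left(-4\right) \left(-1\right) + 3 = 8 + 3 = 11$)
$Y = 11$
$\left(\sqrt{-69 + D} + 157\right) Y = \left(\sqrt{-69 + 43} + 157\right) 11 = \left(\sqrt{-26} + 157\right) 11 = \left(i \sqrt{26} + 157\right) 11 = \left(157 + i \sqrt{26}\right) 11 = 1727 + 11 i \sqrt{26}$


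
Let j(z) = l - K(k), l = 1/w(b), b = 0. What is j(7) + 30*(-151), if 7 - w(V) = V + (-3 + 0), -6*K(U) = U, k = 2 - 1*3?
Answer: -67951/15 ≈ -4530.1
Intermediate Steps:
k = -1 (k = 2 - 3 = -1)
K(U) = -U/6
w(V) = 10 - V (w(V) = 7 - (V + (-3 + 0)) = 7 - (V - 3) = 7 - (-3 + V) = 7 + (3 - V) = 10 - V)
l = 1/10 (l = 1/(10 - 1*0) = 1/(10 + 0) = 1/10 ≈ 0.10000)
j(z) = -1/15 (j(z) = 1/10 - (-1)*(-1)/6 = 1/10 - 1*1/6 = 1/10 - 1/6 = -1/15)
j(7) + 30*(-151) = -1/15 + 30*(-151) = -1/15 - 4530 = -67951/15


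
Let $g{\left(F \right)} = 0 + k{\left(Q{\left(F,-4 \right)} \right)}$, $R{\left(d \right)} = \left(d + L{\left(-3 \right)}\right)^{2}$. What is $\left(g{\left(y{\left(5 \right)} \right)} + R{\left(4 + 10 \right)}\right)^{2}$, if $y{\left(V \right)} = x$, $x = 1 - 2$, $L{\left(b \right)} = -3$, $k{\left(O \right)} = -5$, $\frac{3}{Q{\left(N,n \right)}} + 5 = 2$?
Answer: $13456$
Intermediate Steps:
$Q{\left(N,n \right)} = -1$ ($Q{\left(N,n \right)} = \frac{3}{-5 + 2} = \frac{3}{-3} = 3 \left(- \frac{1}{3}\right) = -1$)
$R{\left(d \right)} = \left(-3 + d\right)^{2}$ ($R{\left(d \right)} = \left(d - 3\right)^{2} = \left(-3 + d\right)^{2}$)
$x = -1$
$y{\left(V \right)} = -1$
$g{\left(F \right)} = -5$ ($g{\left(F \right)} = 0 - 5 = -5$)
$\left(g{\left(y{\left(5 \right)} \right)} + R{\left(4 + 10 \right)}\right)^{2} = \left(-5 + \left(-3 + \left(4 + 10\right)\right)^{2}\right)^{2} = \left(-5 + \left(-3 + 14\right)^{2}\right)^{2} = \left(-5 + 11^{2}\right)^{2} = \left(-5 + 121\right)^{2} = 116^{2} = 13456$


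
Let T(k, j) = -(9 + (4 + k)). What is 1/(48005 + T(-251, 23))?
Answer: 1/48243 ≈ 2.0728e-5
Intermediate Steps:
T(k, j) = -13 - k (T(k, j) = -(13 + k) = -13 - k)
1/(48005 + T(-251, 23)) = 1/(48005 + (-13 - 1*(-251))) = 1/(48005 + (-13 + 251)) = 1/(48005 + 238) = 1/48243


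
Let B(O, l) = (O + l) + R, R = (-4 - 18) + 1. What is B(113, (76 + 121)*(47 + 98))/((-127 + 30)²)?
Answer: 28657/9409 ≈ 3.0457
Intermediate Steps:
R = -21 (R = -22 + 1 = -21)
B(O, l) = -21 + O + l (B(O, l) = (O + l) - 21 = -21 + O + l)
B(113, (76 + 121)*(47 + 98))/((-127 + 30)²) = (-21 + 113 + (76 + 121)*(47 + 98))/((-127 + 30)²) = (-21 + 113 + 197*145)/((-97)²) = (-21 + 113 + 28565)/9409 = 28657*(1/9409) = 28657/9409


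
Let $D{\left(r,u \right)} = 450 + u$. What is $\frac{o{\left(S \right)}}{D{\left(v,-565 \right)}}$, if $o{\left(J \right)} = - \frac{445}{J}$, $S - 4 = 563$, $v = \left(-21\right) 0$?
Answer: $\frac{89}{13041} \approx 0.0068246$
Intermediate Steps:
$v = 0$
$S = 567$ ($S = 4 + 563 = 567$)
$\frac{o{\left(S \right)}}{D{\left(v,-565 \right)}} = \frac{\left(-445\right) \frac{1}{567}}{450 - 565} = \frac{\left(-445\right) \frac{1}{567}}{-115} = \left(- \frac{445}{567}\right) \left(- \frac{1}{115}\right) = \frac{89}{13041}$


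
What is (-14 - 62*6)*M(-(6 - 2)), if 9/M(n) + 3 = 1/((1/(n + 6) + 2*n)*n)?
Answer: 104220/89 ≈ 1171.0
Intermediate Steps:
M(n) = 9/(-3 + 1/(n*(1/(6 + n) + 2*n))) (M(n) = 9/(-3 + 1/((1/(n + 6) + 2*n)*n)) = 9/(-3 + 1/((1/(6 + n) + 2*n)*n)) = 9/(-3 + 1/(n*(1/(6 + n) + 2*n))))
(-14 - 62*6)*M(-(6 - 2)) = (-14 - 62*6)*(-9*(-(6 - 2))*(1 + 2*(-(6 - 2))² + 12*(-(6 - 2)))/(-6 + 2*(-(6 - 2)) + 6*(-(6 - 2))³ + 36*(-(6 - 2))²)) = (-14 - 31*12)*(-9*(-1*4)*(1 + 2*(-1*4)² + 12*(-1*4))/(-6 + 2*(-1*4) + 6*(-1*4)³ + 36*(-1*4)²)) = (-14 - 372)*(-9*(-4)*(1 + 2*(-4)² + 12*(-4))/(-6 + 2*(-4) + 6*(-4)³ + 36*(-4)²)) = -(-3474)*(-4)*(1 + 2*16 - 48)/(-6 - 8 + 6*(-64) + 36*16) = -(-3474)*(-4)*(1 + 32 - 48)/(-6 - 8 - 384 + 576) = -(-3474)*(-4)*(-15)/178 = -386*(-270/89) = 104220/89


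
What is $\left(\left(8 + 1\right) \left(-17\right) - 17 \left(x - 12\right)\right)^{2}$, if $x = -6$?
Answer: $23409$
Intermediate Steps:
$\left(\left(8 + 1\right) \left(-17\right) - 17 \left(x - 12\right)\right)^{2} = \left(\left(8 + 1\right) \left(-17\right) - 17 \left(-6 - 12\right)\right)^{2} = \left(9 \left(-17\right) - -306\right)^{2} = \left(-153 + 306\right)^{2} = 153^{2} = 23409$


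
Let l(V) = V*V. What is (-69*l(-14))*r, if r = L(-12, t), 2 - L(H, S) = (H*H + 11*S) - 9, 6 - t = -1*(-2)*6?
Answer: 906108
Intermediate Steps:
l(V) = V**2
t = -6 (t = 6 - (-1*(-2))*6 = 6 - 2*6 = 6 - 1*12 = 6 - 12 = -6)
L(H, S) = 11 - H**2 - 11*S (L(H, S) = 2 - ((H*H + 11*S) - 9) = 2 - ((H**2 + 11*S) - 9) = 2 - (-9 + H**2 + 11*S) = 2 + (9 - H**2 - 11*S) = 11 - H**2 - 11*S)
r = -67 (r = 11 - 1*(-12)**2 - 11*(-6) = 11 - 1*144 + 66 = 11 - 144 + 66 = -67)
(-69*l(-14))*r = -69*(-14)**2*(-67) = -69*196*(-67) = -13524*(-67) = 906108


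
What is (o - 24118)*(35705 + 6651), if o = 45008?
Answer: 884816840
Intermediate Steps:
(o - 24118)*(35705 + 6651) = (45008 - 24118)*(35705 + 6651) = 20890*42356 = 884816840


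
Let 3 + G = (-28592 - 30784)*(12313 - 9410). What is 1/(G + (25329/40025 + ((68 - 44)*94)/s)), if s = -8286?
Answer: -55274525/9527588656042826 ≈ -5.8015e-9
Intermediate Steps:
G = -172368531 (G = -3 + (-28592 - 30784)*(12313 - 9410) = -3 - 59376*2903 = -3 - 172368528 = -172368531)
1/(G + (25329/40025 + ((68 - 44)*94)/s)) = 1/(-172368531 + (25329/40025 + ((68 - 44)*94)/(-8286))) = 1/(-172368531 + (25329*(1/40025) + (24*94)*(-1/8286))) = 1/(-172368531 + (25329/40025 + 2256*(-1/8286))) = 1/(-172368531 + (25329/40025 - 376/1381)) = 1/(-172368531 + 19929949/55274525) = 1/(-9527588656042826/55274525) = -55274525/9527588656042826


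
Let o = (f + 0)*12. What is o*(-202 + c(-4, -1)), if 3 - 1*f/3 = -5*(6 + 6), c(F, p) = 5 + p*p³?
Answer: -444528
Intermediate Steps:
c(F, p) = 5 + p⁴
f = 189 (f = 9 - (-15)*(6 + 6) = 9 - (-15)*12 = 9 - 3*(-60) = 9 + 180 = 189)
o = 2268 (o = (189 + 0)*12 = 189*12 = 2268)
o*(-202 + c(-4, -1)) = 2268*(-202 + (5 + (-1)⁴)) = 2268*(-202 + (5 + 1)) = 2268*(-202 + 6) = 2268*(-196) = -444528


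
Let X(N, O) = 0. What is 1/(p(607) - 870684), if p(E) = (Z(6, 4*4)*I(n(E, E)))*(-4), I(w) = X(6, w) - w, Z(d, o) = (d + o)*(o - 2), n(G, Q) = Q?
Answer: -1/122860 ≈ -8.1394e-6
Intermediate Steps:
Z(d, o) = (-2 + o)*(d + o) (Z(d, o) = (d + o)*(-2 + o) = (-2 + o)*(d + o))
I(w) = -w (I(w) = 0 - w = -w)
p(E) = 1232*E (p(E) = (((4*4)² - 2*6 - 8*4 + 6*(4*4))*(-E))*(-4) = ((16² - 12 - 2*16 + 6*16)*(-E))*(-4) = ((256 - 12 - 32 + 96)*(-E))*(-4) = (308*(-E))*(-4) = -308*E*(-4) = 1232*E)
1/(p(607) - 870684) = 1/(1232*607 - 870684) = 1/(747824 - 870684) = 1/(-122860) = -1/122860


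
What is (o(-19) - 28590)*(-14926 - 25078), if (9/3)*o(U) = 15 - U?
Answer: 3429782944/3 ≈ 1.1433e+9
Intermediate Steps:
o(U) = 5 - U/3 (o(U) = (15 - U)/3 = 5 - U/3)
(o(-19) - 28590)*(-14926 - 25078) = ((5 - 1/3*(-19)) - 28590)*(-14926 - 25078) = ((5 + 19/3) - 28590)*(-40004) = (34/3 - 28590)*(-40004) = -85736/3*(-40004) = 3429782944/3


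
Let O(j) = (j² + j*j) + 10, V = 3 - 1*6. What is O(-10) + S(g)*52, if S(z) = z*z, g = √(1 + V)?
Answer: 106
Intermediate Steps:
V = -3 (V = 3 - 6 = -3)
g = I*√2 (g = √(1 - 3) = √(-2) = I*√2 ≈ 1.4142*I)
S(z) = z²
O(j) = 10 + 2*j² (O(j) = (j² + j²) + 10 = 2*j² + 10 = 10 + 2*j²)
O(-10) + S(g)*52 = (10 + 2*(-10)²) + (I*√2)²*52 = (10 + 2*100) - 2*52 = (10 + 200) - 104 = 210 - 104 = 106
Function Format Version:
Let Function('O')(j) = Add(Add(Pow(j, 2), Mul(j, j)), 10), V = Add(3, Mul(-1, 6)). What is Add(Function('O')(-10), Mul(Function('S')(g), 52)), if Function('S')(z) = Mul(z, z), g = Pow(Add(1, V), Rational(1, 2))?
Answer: 106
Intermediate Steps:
V = -3 (V = Add(3, -6) = -3)
g = Mul(I, Pow(2, Rational(1, 2))) (g = Pow(Add(1, -3), Rational(1, 2)) = Pow(-2, Rational(1, 2)) = Mul(I, Pow(2, Rational(1, 2))) ≈ Mul(1.4142, I))
Function('S')(z) = Pow(z, 2)
Function('O')(j) = Add(10, Mul(2, Pow(j, 2))) (Function('O')(j) = Add(Add(Pow(j, 2), Pow(j, 2)), 10) = Add(Mul(2, Pow(j, 2)), 10) = Add(10, Mul(2, Pow(j, 2))))
Add(Function('O')(-10), Mul(Function('S')(g), 52)) = Add(Add(10, Mul(2, Pow(-10, 2))), Mul(Pow(Mul(I, Pow(2, Rational(1, 2))), 2), 52)) = Add(Add(10, Mul(2, 100)), Mul(-2, 52)) = Add(Add(10, 200), -104) = Add(210, -104) = 106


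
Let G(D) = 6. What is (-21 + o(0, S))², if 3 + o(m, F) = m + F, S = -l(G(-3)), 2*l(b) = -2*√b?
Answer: (24 - √6)² ≈ 464.42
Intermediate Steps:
l(b) = -√b (l(b) = (-2*√b)/2 = -√b)
S = √6 (S = -(-1)*√6 = √6 ≈ 2.4495)
o(m, F) = -3 + F + m (o(m, F) = -3 + (m + F) = -3 + (F + m) = -3 + F + m)
(-21 + o(0, S))² = (-21 + (-3 + √6 + 0))² = (-21 + (-3 + √6))² = (-24 + √6)²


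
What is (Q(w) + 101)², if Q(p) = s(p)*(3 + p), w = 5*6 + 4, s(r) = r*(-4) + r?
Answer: 13490929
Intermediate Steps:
s(r) = -3*r (s(r) = -4*r + r = -3*r)
w = 34 (w = 30 + 4 = 34)
Q(p) = -3*p*(3 + p) (Q(p) = (-3*p)*(3 + p) = -3*p*(3 + p))
(Q(w) + 101)² = (-3*34*(3 + 34) + 101)² = (-3*34*37 + 101)² = (-3774 + 101)² = (-3673)² = 13490929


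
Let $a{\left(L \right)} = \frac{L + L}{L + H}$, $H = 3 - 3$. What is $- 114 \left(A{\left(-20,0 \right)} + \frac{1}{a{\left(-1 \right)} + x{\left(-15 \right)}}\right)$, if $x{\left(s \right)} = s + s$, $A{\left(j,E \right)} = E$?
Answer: $\frac{57}{14} \approx 4.0714$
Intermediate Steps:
$H = 0$ ($H = 3 - 3 = 0$)
$a{\left(L \right)} = 2$ ($a{\left(L \right)} = \frac{L + L}{L + 0} = \frac{2 L}{L} = 2$)
$x{\left(s \right)} = 2 s$
$- 114 \left(A{\left(-20,0 \right)} + \frac{1}{a{\left(-1 \right)} + x{\left(-15 \right)}}\right) = - 114 \left(0 + \frac{1}{2 + 2 \left(-15\right)}\right) = - 114 \left(0 + \frac{1}{2 - 30}\right) = - 114 \left(0 + \frac{1}{-28}\right) = - 114 \left(0 - \frac{1}{28}\right) = \left(-114\right) \left(- \frac{1}{28}\right) = \frac{57}{14}$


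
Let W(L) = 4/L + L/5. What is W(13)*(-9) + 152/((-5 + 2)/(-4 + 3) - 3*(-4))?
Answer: -3127/195 ≈ -16.036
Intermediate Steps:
W(L) = 4/L + L/5 (W(L) = 4/L + L*(⅕) = 4/L + L/5)
W(13)*(-9) + 152/((-5 + 2)/(-4 + 3) - 3*(-4)) = (4/13 + (⅕)*13)*(-9) + 152/((-5 + 2)/(-4 + 3) - 3*(-4)) = (4*(1/13) + 13/5)*(-9) + 152/(-3/(-1) + 12) = (4/13 + 13/5)*(-9) + 152/(-3*(-1) + 12) = (189/65)*(-9) + 152/(3 + 12) = -1701/65 + 152/15 = -3127/195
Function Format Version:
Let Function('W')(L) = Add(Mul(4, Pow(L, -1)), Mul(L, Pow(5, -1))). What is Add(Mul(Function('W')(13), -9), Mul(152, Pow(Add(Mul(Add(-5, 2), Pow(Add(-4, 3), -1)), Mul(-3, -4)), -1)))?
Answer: Rational(-3127, 195) ≈ -16.036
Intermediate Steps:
Function('W')(L) = Add(Mul(4, Pow(L, -1)), Mul(Rational(1, 5), L)) (Function('W')(L) = Add(Mul(4, Pow(L, -1)), Mul(L, Rational(1, 5))) = Add(Mul(4, Pow(L, -1)), Mul(Rational(1, 5), L)))
Add(Mul(Function('W')(13), -9), Mul(152, Pow(Add(Mul(Add(-5, 2), Pow(Add(-4, 3), -1)), Mul(-3, -4)), -1))) = Add(Mul(Add(Mul(4, Pow(13, -1)), Mul(Rational(1, 5), 13)), -9), Mul(152, Pow(Add(Mul(Add(-5, 2), Pow(Add(-4, 3), -1)), Mul(-3, -4)), -1))) = Add(Mul(Add(Mul(4, Rational(1, 13)), Rational(13, 5)), -9), Mul(152, Pow(Add(Mul(-3, Pow(-1, -1)), 12), -1))) = Add(Mul(Add(Rational(4, 13), Rational(13, 5)), -9), Mul(152, Pow(Add(Mul(-3, -1), 12), -1))) = Add(Mul(Rational(189, 65), -9), Mul(152, Pow(Add(3, 12), -1))) = Add(Rational(-1701, 65), Mul(152, Pow(15, -1))) = Add(Rational(-1701, 65), Mul(152, Rational(1, 15))) = Add(Rational(-1701, 65), Rational(152, 15)) = Rational(-3127, 195)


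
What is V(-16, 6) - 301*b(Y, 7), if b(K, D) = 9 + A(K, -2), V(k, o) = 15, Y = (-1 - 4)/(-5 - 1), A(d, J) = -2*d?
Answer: -6577/3 ≈ -2192.3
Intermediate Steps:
Y = ⅚ (Y = -5/(-6) = -5*(-⅙) = ⅚ ≈ 0.83333)
b(K, D) = 9 - 2*K
V(-16, 6) - 301*b(Y, 7) = 15 - 301*(9 - 2*⅚) = 15 - 301*(9 - 5/3) = 15 - 301*22/3 = 15 - 6622/3 = -6577/3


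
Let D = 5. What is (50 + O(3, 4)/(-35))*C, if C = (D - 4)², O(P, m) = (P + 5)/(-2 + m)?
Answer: 1746/35 ≈ 49.886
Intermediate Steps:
O(P, m) = (5 + P)/(-2 + m)
C = 1 (C = (5 - 4)² = 1² = 1)
(50 + O(3, 4)/(-35))*C = (50 + ((5 + 3)/(-2 + 4))/(-35))*1 = (50 + (8/2)*(-1/35))*1 = (50 + ((½)*8)*(-1/35))*1 = (50 + 4*(-1/35))*1 = (50 - 4/35)*1 = (1746/35)*1 = 1746/35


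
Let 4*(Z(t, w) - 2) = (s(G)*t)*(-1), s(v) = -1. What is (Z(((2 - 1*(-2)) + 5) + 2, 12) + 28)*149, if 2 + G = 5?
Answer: 19519/4 ≈ 4879.8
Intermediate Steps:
G = 3 (G = -2 + 5 = 3)
Z(t, w) = 2 + t/4 (Z(t, w) = 2 + (-t*(-1))/4 = 2 + t/4)
(Z(((2 - 1*(-2)) + 5) + 2, 12) + 28)*149 = ((2 + (((2 - 1*(-2)) + 5) + 2)/4) + 28)*149 = ((2 + (((2 + 2) + 5) + 2)/4) + 28)*149 = ((2 + ((4 + 5) + 2)/4) + 28)*149 = ((2 + (9 + 2)/4) + 28)*149 = ((2 + (¼)*11) + 28)*149 = ((2 + 11/4) + 28)*149 = (19/4 + 28)*149 = (131/4)*149 = 19519/4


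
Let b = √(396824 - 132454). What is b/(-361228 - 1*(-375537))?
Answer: √264370/14309 ≈ 0.035933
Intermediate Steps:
b = √264370 ≈ 514.17
b/(-361228 - 1*(-375537)) = √264370/(-361228 - 1*(-375537)) = √264370/(-361228 + 375537) = √264370/14309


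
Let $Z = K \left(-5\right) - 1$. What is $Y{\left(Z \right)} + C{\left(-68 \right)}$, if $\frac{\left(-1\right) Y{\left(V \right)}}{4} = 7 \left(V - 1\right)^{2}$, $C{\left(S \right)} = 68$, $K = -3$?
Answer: $-4664$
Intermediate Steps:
$Z = 14$ ($Z = \left(-3\right) \left(-5\right) - 1 = 15 - 1 = 14$)
$Y{\left(V \right)} = - 28 \left(-1 + V\right)^{2}$ ($Y{\left(V \right)} = - 4 \cdot 7 \left(V - 1\right)^{2} = - 4 \cdot 7 \left(-1 + V\right)^{2} = - 28 \left(-1 + V\right)^{2}$)
$Y{\left(Z \right)} + C{\left(-68 \right)} = - 28 \left(-1 + 14\right)^{2} + 68 = - 28 \cdot 13^{2} + 68 = \left(-28\right) 169 + 68 = -4732 + 68 = -4664$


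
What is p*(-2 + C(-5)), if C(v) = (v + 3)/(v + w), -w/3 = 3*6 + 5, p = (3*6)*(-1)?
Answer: 1314/37 ≈ 35.513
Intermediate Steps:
p = -18 (p = 18*(-1) = -18)
w = -69 (w = -3*(3*6 + 5) = -3*(18 + 5) = -3*23 = -69)
C(v) = (3 + v)/(-69 + v) (C(v) = (v + 3)/(v - 69) = (3 + v)/(-69 + v))
p*(-2 + C(-5)) = -18*(-2 + (3 - 5)/(-69 - 5)) = -18*(-2 - 2/(-74)) = -18*(-2 - 1/74*(-2)) = -18*(-2 + 1/37) = -18*(-73/37) = 1314/37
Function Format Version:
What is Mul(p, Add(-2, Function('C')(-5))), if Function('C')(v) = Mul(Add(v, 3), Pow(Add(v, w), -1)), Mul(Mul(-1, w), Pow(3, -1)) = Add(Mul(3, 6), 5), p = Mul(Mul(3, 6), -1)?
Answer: Rational(1314, 37) ≈ 35.513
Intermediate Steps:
p = -18 (p = Mul(18, -1) = -18)
w = -69 (w = Mul(-3, Add(Mul(3, 6), 5)) = Mul(-3, Add(18, 5)) = Mul(-3, 23) = -69)
Function('C')(v) = Mul(Pow(Add(-69, v), -1), Add(3, v)) (Function('C')(v) = Mul(Add(v, 3), Pow(Add(v, -69), -1)) = Mul(Add(3, v), Pow(Add(-69, v), -1)) = Mul(Pow(Add(-69, v), -1), Add(3, v)))
Mul(p, Add(-2, Function('C')(-5))) = Mul(-18, Add(-2, Mul(Pow(Add(-69, -5), -1), Add(3, -5)))) = Mul(-18, Add(-2, Mul(Pow(-74, -1), -2))) = Mul(-18, Add(-2, Mul(Rational(-1, 74), -2))) = Mul(-18, Add(-2, Rational(1, 37))) = Mul(-18, Rational(-73, 37)) = Rational(1314, 37)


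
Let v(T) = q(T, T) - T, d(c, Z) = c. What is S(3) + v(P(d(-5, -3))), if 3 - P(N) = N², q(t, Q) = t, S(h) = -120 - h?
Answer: -123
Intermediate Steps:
P(N) = 3 - N²
v(T) = 0 (v(T) = T - T = 0)
S(3) + v(P(d(-5, -3))) = (-120 - 1*3) + 0 = (-120 - 3) + 0 = -123 + 0 = -123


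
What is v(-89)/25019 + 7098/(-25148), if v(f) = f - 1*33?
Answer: -90326459/314588906 ≈ -0.28713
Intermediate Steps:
v(f) = -33 + f (v(f) = f - 33 = -33 + f)
v(-89)/25019 + 7098/(-25148) = (-33 - 89)/25019 + 7098/(-25148) = -122*1/25019 + 7098*(-1/25148) = -122/25019 - 3549/12574 = -90326459/314588906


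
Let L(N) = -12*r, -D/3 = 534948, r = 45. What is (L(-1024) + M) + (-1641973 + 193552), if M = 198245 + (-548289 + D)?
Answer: -3403849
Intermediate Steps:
D = -1604844 (D = -3*534948 = -1604844)
L(N) = -540 (L(N) = -12*45 = -540)
M = -1954888 (M = 198245 + (-548289 - 1604844) = 198245 - 2153133 = -1954888)
(L(-1024) + M) + (-1641973 + 193552) = (-540 - 1954888) + (-1641973 + 193552) = -1955428 - 1448421 = -3403849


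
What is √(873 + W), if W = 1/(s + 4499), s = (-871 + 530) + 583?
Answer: √19622496454/4741 ≈ 29.547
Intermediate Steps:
s = 242 (s = -341 + 583 = 242)
W = 1/4741 (W = 1/(242 + 4499) = 1/4741 ≈ 0.00021093)
√(873 + W) = √(873 + 1/4741) = √(4138894/4741) = √19622496454/4741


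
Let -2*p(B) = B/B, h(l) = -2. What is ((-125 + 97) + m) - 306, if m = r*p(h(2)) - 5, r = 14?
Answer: -346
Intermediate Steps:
p(B) = -1/2 (p(B) = -B/(2*B) = -1/2*1 = -1/2)
m = -12 (m = 14*(-1/2) - 5 = -7 - 5 = -12)
((-125 + 97) + m) - 306 = ((-125 + 97) - 12) - 306 = (-28 - 12) - 306 = -40 - 306 = -346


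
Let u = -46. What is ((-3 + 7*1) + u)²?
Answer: 1764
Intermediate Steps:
((-3 + 7*1) + u)² = ((-3 + 7*1) - 46)² = ((-3 + 7) - 46)² = (4 - 46)² = (-42)² = 1764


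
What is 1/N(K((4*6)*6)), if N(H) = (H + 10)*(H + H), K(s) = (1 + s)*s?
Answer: 1/872366400 ≈ 1.1463e-9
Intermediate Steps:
K(s) = s*(1 + s)
N(H) = 2*H*(10 + H) (N(H) = (10 + H)*(2*H) = 2*H*(10 + H))
1/N(K((4*6)*6)) = 1/(2*(((4*6)*6)*(1 + (4*6)*6))*(10 + ((4*6)*6)*(1 + (4*6)*6))) = 1/(2*((24*6)*(1 + 24*6))*(10 + (24*6)*(1 + 24*6))) = 1/(2*(144*(1 + 144))*(10 + 144*(1 + 144))) = 1/(2*(144*145)*(10 + 144*145)) = 1/(2*20880*(10 + 20880)) = 1/(2*20880*20890) = 1/872366400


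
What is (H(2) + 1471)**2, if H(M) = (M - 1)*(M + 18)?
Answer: 2223081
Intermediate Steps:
H(M) = (-1 + M)*(18 + M)
(H(2) + 1471)**2 = ((-18 + 2**2 + 17*2) + 1471)**2 = ((-18 + 4 + 34) + 1471)**2 = (20 + 1471)**2 = 1491**2 = 2223081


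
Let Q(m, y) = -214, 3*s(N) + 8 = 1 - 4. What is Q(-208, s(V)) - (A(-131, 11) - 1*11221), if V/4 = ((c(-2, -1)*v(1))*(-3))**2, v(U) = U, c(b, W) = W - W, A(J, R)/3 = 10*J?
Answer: 14937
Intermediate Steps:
A(J, R) = 30*J (A(J, R) = 3*(10*J) = 30*J)
c(b, W) = 0
V = 0 (V = 4*((0*1)*(-3))**2 = 4*(0*(-3))**2 = 4*0**2 = 4*0 = 0)
s(N) = -11/3 (s(N) = -8/3 + (1 - 4)/3 = -8/3 + (1/3)*(-3) = -8/3 - 1 = -11/3)
Q(-208, s(V)) - (A(-131, 11) - 1*11221) = -214 - (30*(-131) - 1*11221) = -214 - (-3930 - 11221) = -214 - 1*(-15151) = -214 + 15151 = 14937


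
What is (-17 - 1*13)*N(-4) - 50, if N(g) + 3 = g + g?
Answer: 280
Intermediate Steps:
N(g) = -3 + 2*g (N(g) = -3 + (g + g) = -3 + 2*g)
(-17 - 1*13)*N(-4) - 50 = (-17 - 1*13)*(-3 + 2*(-4)) - 50 = (-17 - 13)*(-3 - 8) - 50 = -30*(-11) - 50 = 330 - 50 = 280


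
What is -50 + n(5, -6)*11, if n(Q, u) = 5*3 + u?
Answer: 49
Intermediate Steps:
n(Q, u) = 15 + u
-50 + n(5, -6)*11 = -50 + (15 - 6)*11 = -50 + 9*11 = -50 + 99 = 49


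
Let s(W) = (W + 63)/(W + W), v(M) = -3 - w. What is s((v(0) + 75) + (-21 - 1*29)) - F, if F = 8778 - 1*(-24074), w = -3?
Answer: -821256/25 ≈ -32850.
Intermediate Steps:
F = 32852 (F = 8778 + 24074 = 32852)
v(M) = 0 (v(M) = -3 - 1*(-3) = -3 + 3 = 0)
s(W) = (63 + W)/(2*W) (s(W) = (63 + W)/((2*W)) = (63 + W)*(1/(2*W)) = (63 + W)/(2*W))
s((v(0) + 75) + (-21 - 1*29)) - F = (63 + ((0 + 75) + (-21 - 1*29)))/(2*((0 + 75) + (-21 - 1*29))) - 1*32852 = (63 + (75 + (-21 - 29)))/(2*(75 + (-21 - 29))) - 32852 = (63 + (75 - 50))/(2*(75 - 50)) - 32852 = (1/2)*(63 + 25)/25 - 32852 = (1/2)*(1/25)*88 - 32852 = 44/25 - 32852 = -821256/25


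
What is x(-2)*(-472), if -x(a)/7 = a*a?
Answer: 13216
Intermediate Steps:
x(a) = -7*a² (x(a) = -7*a*a = -7*a²)
x(-2)*(-472) = -7*(-2)²*(-472) = -7*4*(-472) = -28*(-472) = 13216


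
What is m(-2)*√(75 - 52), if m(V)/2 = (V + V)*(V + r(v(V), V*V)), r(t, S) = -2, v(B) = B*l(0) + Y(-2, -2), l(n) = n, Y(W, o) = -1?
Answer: 32*√23 ≈ 153.47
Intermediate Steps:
v(B) = -1 (v(B) = B*0 - 1 = 0 - 1 = -1)
m(V) = 4*V*(-2 + V) (m(V) = 2*((V + V)*(V - 2)) = 2*((2*V)*(-2 + V)) = 2*(2*V*(-2 + V)) = 4*V*(-2 + V))
m(-2)*√(75 - 52) = (4*(-2)*(-2 - 2))*√(75 - 52) = (4*(-2)*(-4))*√23 = 32*√23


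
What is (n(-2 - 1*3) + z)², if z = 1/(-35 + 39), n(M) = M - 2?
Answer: 729/16 ≈ 45.563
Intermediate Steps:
n(M) = -2 + M
z = ¼ (z = 1/4 = ¼ ≈ 0.25000)
(n(-2 - 1*3) + z)² = ((-2 + (-2 - 1*3)) + ¼)² = ((-2 + (-2 - 3)) + ¼)² = ((-2 - 5) + ¼)² = (-7 + ¼)² = (-27/4)² = 729/16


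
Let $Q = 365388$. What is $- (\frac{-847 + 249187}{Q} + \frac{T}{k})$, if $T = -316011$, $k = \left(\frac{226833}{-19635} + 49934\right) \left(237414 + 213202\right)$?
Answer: $- \frac{3046972836685796525}{4483169533887286696} \approx -0.67965$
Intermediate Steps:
$k = \frac{147235361880104}{6545}$ ($k = \left(226833 \left(- \frac{1}{19635}\right) + 49934\right) 450616 = \left(- \frac{75611}{6545} + 49934\right) 450616 = \frac{326742419}{6545} \cdot 450616 = \frac{147235361880104}{6545} \approx 2.2496 \cdot 10^{10}$)
$- (\frac{-847 + 249187}{Q} + \frac{T}{k}) = - (\frac{-847 + 249187}{365388} - \frac{316011}{\frac{147235361880104}{6545}}) = - (248340 \cdot \frac{1}{365388} - \frac{2068291995}{147235361880104}) = - (\frac{20695}{30449} - \frac{2068291995}{147235361880104}) = \left(-1\right) \frac{3046972836685796525}{4483169533887286696} = - \frac{3046972836685796525}{4483169533887286696}$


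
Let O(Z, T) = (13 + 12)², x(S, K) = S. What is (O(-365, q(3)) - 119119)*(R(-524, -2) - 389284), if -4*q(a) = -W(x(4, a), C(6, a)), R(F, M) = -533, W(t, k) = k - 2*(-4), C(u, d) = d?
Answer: 46190975598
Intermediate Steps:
W(t, k) = 8 + k (W(t, k) = k + 8 = 8 + k)
q(a) = 2 + a/4 (q(a) = -(-1)*(8 + a)/4 = -(-8 - a)/4 = 2 + a/4)
O(Z, T) = 625 (O(Z, T) = 25² = 625)
(O(-365, q(3)) - 119119)*(R(-524, -2) - 389284) = (625 - 119119)*(-533 - 389284) = -118494*(-389817) = 46190975598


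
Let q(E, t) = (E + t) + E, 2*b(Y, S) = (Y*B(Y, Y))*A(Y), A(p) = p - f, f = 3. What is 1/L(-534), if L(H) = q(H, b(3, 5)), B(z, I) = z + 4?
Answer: -1/1068 ≈ -0.00093633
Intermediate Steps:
B(z, I) = 4 + z
A(p) = -3 + p (A(p) = p - 1*3 = p - 3 = -3 + p)
b(Y, S) = Y*(-3 + Y)*(4 + Y)/2 (b(Y, S) = ((Y*(4 + Y))*(-3 + Y))/2 = (Y*(-3 + Y)*(4 + Y))/2 = Y*(-3 + Y)*(4 + Y)/2)
q(E, t) = t + 2*E
L(H) = 2*H (L(H) = (½)*3*(-3 + 3)*(4 + 3) + 2*H = (½)*3*0*7 + 2*H = 0 + 2*H = 2*H)
1/L(-534) = 1/(2*(-534)) = 1/(-1068) = -1/1068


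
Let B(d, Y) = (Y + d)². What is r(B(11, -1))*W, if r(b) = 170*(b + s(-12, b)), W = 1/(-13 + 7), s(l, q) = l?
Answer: -7480/3 ≈ -2493.3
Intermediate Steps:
W = -⅙ (W = 1/(-6) = -⅙ ≈ -0.16667)
r(b) = -2040 + 170*b (r(b) = 170*(b - 12) = 170*(-12 + b) = -2040 + 170*b)
r(B(11, -1))*W = (-2040 + 170*(-1 + 11)²)*(-⅙) = (-2040 + 170*10²)*(-⅙) = (-2040 + 170*100)*(-⅙) = (-2040 + 17000)*(-⅙) = 14960*(-⅙) = -7480/3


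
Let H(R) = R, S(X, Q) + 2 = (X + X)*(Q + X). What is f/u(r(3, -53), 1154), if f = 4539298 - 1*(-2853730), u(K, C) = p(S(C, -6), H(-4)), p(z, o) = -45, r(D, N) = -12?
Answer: -7393028/45 ≈ -1.6429e+5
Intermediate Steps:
S(X, Q) = -2 + 2*X*(Q + X) (S(X, Q) = -2 + (X + X)*(Q + X) = -2 + (2*X)*(Q + X) = -2 + 2*X*(Q + X))
u(K, C) = -45
f = 7393028 (f = 4539298 + 2853730 = 7393028)
f/u(r(3, -53), 1154) = 7393028/(-45) = 7393028*(-1/45) = -7393028/45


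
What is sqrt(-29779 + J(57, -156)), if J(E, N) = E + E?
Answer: I*sqrt(29665) ≈ 172.24*I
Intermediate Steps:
J(E, N) = 2*E
sqrt(-29779 + J(57, -156)) = sqrt(-29779 + 2*57) = sqrt(-29779 + 114) = sqrt(-29665) = I*sqrt(29665)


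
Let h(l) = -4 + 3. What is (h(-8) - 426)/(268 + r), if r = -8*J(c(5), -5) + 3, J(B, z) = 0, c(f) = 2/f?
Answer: -427/271 ≈ -1.5756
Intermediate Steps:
h(l) = -1
r = 3 (r = -8*0 + 3 = 0 + 3 = 3)
(h(-8) - 426)/(268 + r) = (-1 - 426)/(268 + 3) = -427/271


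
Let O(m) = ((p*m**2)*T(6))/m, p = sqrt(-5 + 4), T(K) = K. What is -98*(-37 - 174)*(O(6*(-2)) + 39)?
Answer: 806442 - 1488816*I ≈ 8.0644e+5 - 1.4888e+6*I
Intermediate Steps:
p = I (p = sqrt(-1) = I ≈ 1.0*I)
O(m) = 6*I*m (O(m) = ((I*m**2)*6)/m = (6*I*m**2)/m = 6*I*m)
-98*(-37 - 174)*(O(6*(-2)) + 39) = -98*(-37 - 174)*(6*I*(6*(-2)) + 39) = -(-20678)*(6*I*(-12) + 39) = -(-20678)*(-72*I + 39) = -(-20678)*(39 - 72*I) = -98*(-8229 + 15192*I) = 806442 - 1488816*I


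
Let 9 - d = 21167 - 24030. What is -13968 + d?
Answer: -11096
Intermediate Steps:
d = 2872 (d = 9 - (21167 - 24030) = 9 - 1*(-2863) = 9 + 2863 = 2872)
-13968 + d = -13968 + 2872 = -11096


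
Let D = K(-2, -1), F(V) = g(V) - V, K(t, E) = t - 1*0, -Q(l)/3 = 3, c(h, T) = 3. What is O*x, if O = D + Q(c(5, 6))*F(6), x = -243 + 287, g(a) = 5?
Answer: 308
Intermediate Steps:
Q(l) = -9 (Q(l) = -3*3 = -9)
K(t, E) = t (K(t, E) = t + 0 = t)
F(V) = 5 - V
D = -2
x = 44
O = 7 (O = -2 - 9*(5 - 1*6) = -2 - 9*(5 - 6) = -2 - 9*(-1) = -2 + 9 = 7)
O*x = 7*44 = 308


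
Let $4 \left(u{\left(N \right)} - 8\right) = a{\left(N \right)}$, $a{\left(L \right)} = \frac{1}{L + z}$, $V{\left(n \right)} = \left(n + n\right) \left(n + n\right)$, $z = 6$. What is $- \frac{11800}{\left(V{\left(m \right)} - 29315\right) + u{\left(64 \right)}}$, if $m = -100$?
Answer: $- \frac{3304000}{2994041} \approx -1.1035$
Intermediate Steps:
$V{\left(n \right)} = 4 n^{2}$ ($V{\left(n \right)} = 2 n 2 n = 4 n^{2}$)
$a{\left(L \right)} = \frac{1}{6 + L}$ ($a{\left(L \right)} = \frac{1}{L + 6} = \frac{1}{6 + L}$)
$u{\left(N \right)} = 8 + \frac{1}{4 \left(6 + N\right)}$
$- \frac{11800}{\left(V{\left(m \right)} - 29315\right) + u{\left(64 \right)}} = - \frac{11800}{\left(4 \left(-100\right)^{2} - 29315\right) + \frac{193 + 32 \cdot 64}{4 \left(6 + 64\right)}} = - \frac{11800}{\left(4 \cdot 10000 - 29315\right) + \frac{193 + 2048}{4 \cdot 70}} = - \frac{11800}{\left(40000 - 29315\right) + \frac{1}{4} \cdot \frac{1}{70} \cdot 2241} = - \frac{11800}{10685 + \frac{2241}{280}} = - \frac{11800}{\frac{2994041}{280}} = \left(-11800\right) \frac{280}{2994041} = - \frac{3304000}{2994041}$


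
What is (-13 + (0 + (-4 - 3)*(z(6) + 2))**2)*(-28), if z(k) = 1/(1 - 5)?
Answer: -15351/4 ≈ -3837.8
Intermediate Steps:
z(k) = -1/4 (z(k) = 1/(-4) = -1/4)
(-13 + (0 + (-4 - 3)*(z(6) + 2))**2)*(-28) = (-13 + (0 + (-4 - 3)*(-1/4 + 2))**2)*(-28) = (-13 + (0 - 7*7/4)**2)*(-28) = (-13 + (0 - 49/4)**2)*(-28) = (-13 + (-49/4)**2)*(-28) = (-13 + 2401/16)*(-28) = (2193/16)*(-28) = -15351/4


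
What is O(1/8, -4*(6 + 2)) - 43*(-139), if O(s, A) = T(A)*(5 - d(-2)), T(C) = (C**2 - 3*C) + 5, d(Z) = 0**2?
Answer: 11602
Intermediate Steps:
d(Z) = 0
T(C) = 5 + C**2 - 3*C
O(s, A) = 25 - 15*A + 5*A**2 (O(s, A) = (5 + A**2 - 3*A)*(5 - 1*0) = (5 + A**2 - 3*A)*(5 + 0) = (5 + A**2 - 3*A)*5 = 25 - 15*A + 5*A**2)
O(1/8, -4*(6 + 2)) - 43*(-139) = (25 - (-60)*(6 + 2) + 5*(-4*(6 + 2))**2) - 43*(-139) = (25 - (-60)*8 + 5*(-4*8)**2) + 5977 = (25 - 15*(-32) + 5*(-32)**2) + 5977 = (25 + 480 + 5*1024) + 5977 = (25 + 480 + 5120) + 5977 = 5625 + 5977 = 11602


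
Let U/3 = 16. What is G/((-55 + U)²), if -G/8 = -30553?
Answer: 244424/49 ≈ 4988.2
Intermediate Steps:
G = 244424 (G = -8*(-30553) = 244424)
U = 48 (U = 3*16 = 48)
G/((-55 + U)²) = 244424/((-55 + 48)²) = 244424/((-7)²) = 244424/49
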